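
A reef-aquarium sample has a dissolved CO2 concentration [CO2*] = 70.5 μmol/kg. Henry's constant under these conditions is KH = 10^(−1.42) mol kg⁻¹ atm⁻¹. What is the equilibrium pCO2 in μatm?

pCO2 = 1850 μatm

KH = 10^(−1.42) = 3.802×10^-2 mol kg⁻¹ atm⁻¹
pCO2 = [CO2*]/KH = 70.5×10^-6 / 3.802×10^-2 = 1.85×10^-3 atm = 1850 μatm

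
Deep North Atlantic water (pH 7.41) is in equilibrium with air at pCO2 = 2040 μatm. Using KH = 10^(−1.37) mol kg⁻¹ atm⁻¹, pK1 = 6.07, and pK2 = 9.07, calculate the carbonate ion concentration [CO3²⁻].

[CO2*] = KH · pCO2 = 10^(−1.37) × 2040×10^-6 = 8.702×10^-5 mol/kg
α₀ = 1/(1 + K1/[H⁺] + K1K2/[H⁺]²) = 1/(1 + 10^+1.34 + 10^-0.32) = 0.04282
DIC = [CO2*]/α₀ = 8.702×10^-5 / 0.04282 = 2.033 mmol/kg
[CO3²⁻] = α₂·DIC; α₂ = 0.02049, so [CO3²⁻] = 0.02049 × 2.033 = 0.0417 mmol/kg

[CO3²⁻] = 0.0417 mmol/kg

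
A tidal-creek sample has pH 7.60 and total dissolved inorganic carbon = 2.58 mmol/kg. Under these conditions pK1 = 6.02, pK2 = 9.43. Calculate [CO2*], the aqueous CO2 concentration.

α₀ = 1 / (1 + K1/[H⁺] + K1K2/[H⁺]²) = 1 / (1 + 10^+1.58 + 10^-0.25)
   = 1 / (1 + 38.019 + 0.56234) = 1/39.581 = 0.02526
[CO2*] = α₀ × DIC = 0.02526 × 2.58 = 0.0652 mmol/kg

[CO2*] = 0.0652 mmol/kg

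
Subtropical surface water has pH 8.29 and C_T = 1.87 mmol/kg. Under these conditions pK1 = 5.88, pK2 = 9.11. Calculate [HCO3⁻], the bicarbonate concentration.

[HCO3⁻] = 1.62 mmol/kg

α₁ = 1 / (1 + [H⁺]/K1 + K2/[H⁺]) = 1 / (1 + 10^-2.41 + 10^-0.82)
   = 1 / (1 + 0.0038905 + 0.15136) = 1/1.1552 = 0.8656
[HCO3⁻] = α₁ × DIC = 0.8656 × 1.87 = 1.62 mmol/kg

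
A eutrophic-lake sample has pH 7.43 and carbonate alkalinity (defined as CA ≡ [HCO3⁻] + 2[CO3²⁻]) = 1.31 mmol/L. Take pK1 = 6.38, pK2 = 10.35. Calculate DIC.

DIC = 1.42 mmol/L

CA = [HCO3⁻] + 2[CO3²⁻] = (α₁ + 2α₂)·DIC
At pH 7.43: [H⁺]/K1 = 10^-1.05 = 0.089125, K2/[H⁺] = 10^-2.92 = 0.0012023
α₁ = 1/(1 + 0.089125 + 0.0012023) = 1/1.0903 = 0.9172; α₂ = α₁·K2/[H⁺] = 0.001103
α₁ + 2α₂ = 0.9194
DIC = CA / (α₁ + 2α₂) = 1.31 / 0.9194 = 1.42 mmol/L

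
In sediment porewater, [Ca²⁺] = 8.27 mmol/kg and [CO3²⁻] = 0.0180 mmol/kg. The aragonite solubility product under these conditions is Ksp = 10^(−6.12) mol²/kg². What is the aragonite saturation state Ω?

Ksp = 10^(−6.12) = 7.586×10^-7
Ω = [Ca²⁺][CO3²⁻]/Ksp = (8.27×10^-3)(0.0180×10^-3) / 7.586×10^-7 = 0.196

Ω = 0.196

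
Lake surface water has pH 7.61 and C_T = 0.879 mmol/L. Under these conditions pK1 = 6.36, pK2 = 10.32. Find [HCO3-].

[HCO3⁻] = 0.831 mmol/L

α₁ = 1 / (1 + [H⁺]/K1 + K2/[H⁺]) = 1 / (1 + 10^-1.25 + 10^-2.71)
   = 1 / (1 + 0.056234 + 0.0019498) = 1/1.0582 = 0.9450
[HCO3⁻] = α₁ × DIC = 0.9450 × 0.879 = 0.831 mmol/L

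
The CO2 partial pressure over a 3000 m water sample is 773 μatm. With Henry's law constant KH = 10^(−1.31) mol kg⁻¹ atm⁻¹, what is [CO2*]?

KH = 10^(−1.31) = 4.898×10^-2 mol kg⁻¹ atm⁻¹
[CO2*] = KH · pCO2 = 4.898×10^-2 × 773×10^-6 atm = 3.79×10^-5 mol/kg

[CO2*] = 37.9 μmol/kg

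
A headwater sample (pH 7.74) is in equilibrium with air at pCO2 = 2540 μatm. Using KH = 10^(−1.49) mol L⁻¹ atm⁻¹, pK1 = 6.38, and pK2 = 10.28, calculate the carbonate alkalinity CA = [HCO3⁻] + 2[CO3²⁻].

CA = 1.89 mmol/L

[CO2*] = KH · pCO2 = 10^(−1.49) × 2540×10^-6 = 8.219×10^-5 mol/L
α₀ = 1/(1 + K1/[H⁺] + K1K2/[H⁺]²) = 1/(1 + 10^+1.36 + 10^-1.18) = 0.04171
DIC = [CO2*]/α₀ = 8.219×10^-5 / 0.04171 = 1.971 mmol/L
CA = (α₁ + 2α₂)·DIC = (0.9555 + 2×0.002756) × 1.971 = 1.89 mmol/L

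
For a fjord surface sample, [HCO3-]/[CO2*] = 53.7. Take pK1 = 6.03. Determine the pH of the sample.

From K1 = [H⁺][HCO3-]/[CO2*]:  pH = pK1 + log₁₀([HCO3-]/[CO2*])
log₁₀(53.7) = +1.730
pH = 6.03 + (+1.730) = 7.76

pH = 7.76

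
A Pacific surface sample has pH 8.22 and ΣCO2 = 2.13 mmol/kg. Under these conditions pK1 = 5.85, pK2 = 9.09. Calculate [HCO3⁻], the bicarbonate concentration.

[HCO3⁻] = 1.87 mmol/kg

α₁ = 1 / (1 + [H⁺]/K1 + K2/[H⁺]) = 1 / (1 + 10^-2.37 + 10^-0.87)
   = 1 / (1 + 0.0042658 + 0.13490) = 1/1.1392 = 0.8778
[HCO3⁻] = α₁ × DIC = 0.8778 × 2.13 = 1.87 mmol/kg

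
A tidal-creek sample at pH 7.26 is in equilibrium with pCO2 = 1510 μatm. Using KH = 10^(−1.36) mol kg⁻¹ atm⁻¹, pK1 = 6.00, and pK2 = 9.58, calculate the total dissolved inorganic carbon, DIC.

[CO2*] = KH · pCO2 = 10^(−1.36) × 1510×10^-6 = 6.591×10^-5 mol/kg
α₀ = 1/(1 + K1/[H⁺] + K1K2/[H⁺]²) = 1/(1 + 10^+1.26 + 10^-1.06) = 0.05186
DIC = [CO2*]/α₀ = 6.591×10^-5 / 0.05186 = 1.27 mmol/kg

DIC = 1.27 mmol/kg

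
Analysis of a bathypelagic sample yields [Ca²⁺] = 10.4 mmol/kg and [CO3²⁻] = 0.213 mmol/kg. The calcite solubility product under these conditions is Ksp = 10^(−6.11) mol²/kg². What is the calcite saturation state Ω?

Ksp = 10^(−6.11) = 7.762×10^-7
Ω = [Ca²⁺][CO3²⁻]/Ksp = (10.4×10^-3)(0.213×10^-3) / 7.762×10^-7 = 2.85

Ω = 2.85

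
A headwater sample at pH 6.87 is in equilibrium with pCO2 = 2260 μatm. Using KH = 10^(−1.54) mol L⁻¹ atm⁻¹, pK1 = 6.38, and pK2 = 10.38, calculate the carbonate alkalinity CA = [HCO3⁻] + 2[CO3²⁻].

[CO2*] = KH · pCO2 = 10^(−1.54) × 2260×10^-6 = 6.518×10^-5 mol/L
α₀ = 1/(1 + K1/[H⁺] + K1K2/[H⁺]²) = 1/(1 + 10^+0.49 + 10^-3.02) = 0.2444
DIC = [CO2*]/α₀ = 6.518×10^-5 / 0.2444 = 0.2667 mmol/L
CA = (α₁ + 2α₂)·DIC = (0.7553 + 2×0.0002334) × 0.2667 = 0.202 mmol/L

CA = 0.202 mmol/L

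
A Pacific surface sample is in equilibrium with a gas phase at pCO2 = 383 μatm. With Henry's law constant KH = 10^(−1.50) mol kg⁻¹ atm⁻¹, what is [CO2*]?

[CO2*] = 12.1 μmol/kg

KH = 10^(−1.50) = 3.162×10^-2 mol kg⁻¹ atm⁻¹
[CO2*] = KH · pCO2 = 3.162×10^-2 × 383×10^-6 atm = 1.21×10^-5 mol/kg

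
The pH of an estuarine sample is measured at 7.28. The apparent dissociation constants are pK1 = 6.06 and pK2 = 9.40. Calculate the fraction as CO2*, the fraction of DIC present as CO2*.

α₀ = 1 / (1 + K1/[H⁺] + K1K2/[H⁺]²) = 1 / (1 + 10^+1.22 + 10^-0.90)
   = 1 / (1 + 16.596 + 0.12589) = 1/17.722 = 0.05643

α₀ = 0.0564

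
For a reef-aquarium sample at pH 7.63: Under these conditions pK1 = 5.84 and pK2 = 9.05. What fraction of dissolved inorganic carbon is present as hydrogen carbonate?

α₁ = 1 / (1 + [H⁺]/K1 + K2/[H⁺]) = 1 / (1 + 10^-1.79 + 10^-1.42)
   = 1 / (1 + 0.016218 + 0.038019) = 1/1.0542 = 0.9486

α₁ = 0.949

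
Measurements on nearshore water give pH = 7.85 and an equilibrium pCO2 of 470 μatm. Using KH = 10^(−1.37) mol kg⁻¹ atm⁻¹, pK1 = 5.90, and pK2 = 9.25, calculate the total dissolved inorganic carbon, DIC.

[CO2*] = KH · pCO2 = 10^(−1.37) × 470×10^-6 = 2.005×10^-5 mol/kg
α₀ = 1/(1 + K1/[H⁺] + K1K2/[H⁺]²) = 1/(1 + 10^+1.95 + 10^+0.55) = 0.01068
DIC = [CO2*]/α₀ = 2.005×10^-5 / 0.01068 = 1.88 mmol/kg

DIC = 1.88 mmol/kg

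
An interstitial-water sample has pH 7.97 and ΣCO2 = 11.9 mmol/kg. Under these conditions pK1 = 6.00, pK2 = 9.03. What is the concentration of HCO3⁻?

α₁ = 1 / (1 + [H⁺]/K1 + K2/[H⁺]) = 1 / (1 + 10^-1.97 + 10^-1.06)
   = 1 / (1 + 0.010715 + 0.087096) = 1/1.0978 = 0.9109
[HCO3⁻] = α₁ × DIC = 0.9109 × 11.9 = 10.8 mmol/kg

[HCO3⁻] = 10.8 mmol/kg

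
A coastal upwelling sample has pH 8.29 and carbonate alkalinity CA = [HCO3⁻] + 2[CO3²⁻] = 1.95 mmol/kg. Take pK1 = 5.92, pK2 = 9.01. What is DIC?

CA = [HCO3⁻] + 2[CO3²⁻] = (α₁ + 2α₂)·DIC
At pH 8.29: [H⁺]/K1 = 10^-2.37 = 0.0042658, K2/[H⁺] = 10^-0.72 = 0.19055
α₁ = 1/(1 + 0.0042658 + 0.19055) = 1/1.1948 = 0.8370; α₂ = α₁·K2/[H⁺] = 0.1595
α₁ + 2α₂ = 1.1559
DIC = CA / (α₁ + 2α₂) = 1.95 / 1.1559 = 1.69 mmol/kg

DIC = 1.69 mmol/kg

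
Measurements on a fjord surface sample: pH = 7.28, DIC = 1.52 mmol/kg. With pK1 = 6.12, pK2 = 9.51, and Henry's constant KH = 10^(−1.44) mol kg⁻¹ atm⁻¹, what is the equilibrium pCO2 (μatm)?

pCO2 = 2690 μatm

α₀ = 1 / (1 + K1/[H⁺] + K1K2/[H⁺]²) = 1 / (1 + 10^+1.16 + 10^-1.07)
   = 1 / (1 + 14.454 + 0.085114) = 1/15.540 = 0.06435
[CO2*] = α₀ × DIC = 0.06435 × 1.52 = 0.09782 mmol/kg
pCO2 = [CO2*]/KH = 9.782×10^-5 / 3.631×10^-2 = 2690 μatm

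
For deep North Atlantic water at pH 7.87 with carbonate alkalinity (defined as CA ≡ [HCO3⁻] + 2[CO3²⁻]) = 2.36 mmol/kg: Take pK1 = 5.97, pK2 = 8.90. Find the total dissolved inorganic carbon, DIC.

CA = [HCO3⁻] + 2[CO3²⁻] = (α₁ + 2α₂)·DIC
At pH 7.87: [H⁺]/K1 = 10^-1.90 = 0.012589, K2/[H⁺] = 10^-1.03 = 0.093325
α₁ = 1/(1 + 0.012589 + 0.093325) = 1/1.1059 = 0.9042; α₂ = α₁·K2/[H⁺] = 0.08439
α₁ + 2α₂ = 1.0730
DIC = CA / (α₁ + 2α₂) = 2.36 / 1.0730 = 2.20 mmol/kg

DIC = 2.20 mmol/kg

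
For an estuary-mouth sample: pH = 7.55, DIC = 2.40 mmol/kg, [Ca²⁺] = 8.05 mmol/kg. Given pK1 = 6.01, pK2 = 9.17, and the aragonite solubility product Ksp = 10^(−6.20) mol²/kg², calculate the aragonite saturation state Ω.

α₂ = 1 / (1 + [H⁺]/K2 + [H⁺]²/(K1K2)) = 1 / (1 + 10^+1.62 + 10^+0.08)
   = 1 / (1 + 41.687 + 1.2023) = 1/43.889 = 0.02278
[CO3²⁻] = α₂ × DIC = 0.02278 × 2.40 = 0.05468 mmol/kg
Ksp = 10^(−6.20) = 6.310×10^-7
Ω = [Ca²⁺][CO3²⁻]/Ksp = (8.05×10^-3)(5.468×10^-5) / 6.310×10^-7 = 0.698

Ω = 0.698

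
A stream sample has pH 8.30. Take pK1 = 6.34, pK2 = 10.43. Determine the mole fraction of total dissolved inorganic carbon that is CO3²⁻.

α₂ = 0.00728

α₂ = 1 / (1 + [H⁺]/K2 + [H⁺]²/(K1K2)) = 1 / (1 + 10^+2.13 + 10^+0.17)
   = 1 / (1 + 134.90 + 1.4791) = 1/137.38 = 0.007279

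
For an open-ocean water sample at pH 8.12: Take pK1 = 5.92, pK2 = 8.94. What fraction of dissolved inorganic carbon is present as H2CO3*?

α₀ = 0.00545

α₀ = 1 / (1 + K1/[H⁺] + K1K2/[H⁺]²) = 1 / (1 + 10^+2.20 + 10^+1.38)
   = 1 / (1 + 158.49 + 23.988) = 1/183.48 = 0.005450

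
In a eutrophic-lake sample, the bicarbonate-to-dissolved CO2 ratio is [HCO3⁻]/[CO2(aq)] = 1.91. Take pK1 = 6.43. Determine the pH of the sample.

pH = 6.71

From K1 = [H⁺][HCO3⁻]/[CO2(aq)]:  pH = pK1 + log₁₀([HCO3⁻]/[CO2(aq)])
log₁₀(1.91) = +0.281
pH = 6.43 + (+0.281) = 6.71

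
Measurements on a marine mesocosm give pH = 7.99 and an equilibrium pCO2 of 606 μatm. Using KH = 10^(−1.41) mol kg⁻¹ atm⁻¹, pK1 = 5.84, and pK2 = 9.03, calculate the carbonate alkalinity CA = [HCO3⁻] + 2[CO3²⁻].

CA = 3.94 mmol/kg

[CO2*] = KH · pCO2 = 10^(−1.41) × 606×10^-6 = 2.358×10^-5 mol/kg
α₀ = 1/(1 + K1/[H⁺] + K1K2/[H⁺]²) = 1/(1 + 10^+2.15 + 10^+1.11) = 0.006446
DIC = [CO2*]/α₀ = 2.358×10^-5 / 0.006446 = 3.658 mmol/kg
CA = (α₁ + 2α₂)·DIC = (0.9105 + 2×0.08304) × 3.658 = 3.94 mmol/kg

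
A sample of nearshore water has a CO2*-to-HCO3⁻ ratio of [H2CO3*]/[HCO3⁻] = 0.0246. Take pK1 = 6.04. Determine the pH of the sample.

From K1 = [H⁺][HCO3⁻]/[H2CO3*]:  pH = pK1 − log₁₀([H2CO3*]/[HCO3⁻])
log₁₀(0.0246) = -1.609
pH = 6.04 − (-1.609) = 7.65

pH = 7.65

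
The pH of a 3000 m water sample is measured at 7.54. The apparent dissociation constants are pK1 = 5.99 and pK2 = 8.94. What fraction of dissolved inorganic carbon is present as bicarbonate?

α₁ = 1 / (1 + [H⁺]/K1 + K2/[H⁺]) = 1 / (1 + 10^-1.55 + 10^-1.40)
   = 1 / (1 + 0.028184 + 0.039811) = 1/1.0680 = 0.9363

α₁ = 0.936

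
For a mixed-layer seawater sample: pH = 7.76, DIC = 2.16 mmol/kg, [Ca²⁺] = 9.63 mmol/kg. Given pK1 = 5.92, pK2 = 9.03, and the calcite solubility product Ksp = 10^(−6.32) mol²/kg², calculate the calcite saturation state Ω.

α₂ = 1 / (1 + [H⁺]/K2 + [H⁺]²/(K1K2)) = 1 / (1 + 10^+1.27 + 10^-0.57)
   = 1 / (1 + 18.621 + 0.26915) = 1/19.890 = 0.05028
[CO3²⁻] = α₂ × DIC = 0.05028 × 2.16 = 0.1086 mmol/kg
Ksp = 10^(−6.32) = 4.786×10^-7
Ω = [Ca²⁺][CO3²⁻]/Ksp = (9.63×10^-3)(1.086×10^-4) / 4.786×10^-7 = 2.18

Ω = 2.18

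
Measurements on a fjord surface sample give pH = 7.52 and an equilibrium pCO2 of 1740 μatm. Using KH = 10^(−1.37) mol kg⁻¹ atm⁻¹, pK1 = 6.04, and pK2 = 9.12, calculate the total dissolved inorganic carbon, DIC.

[CO2*] = KH · pCO2 = 10^(−1.37) × 1740×10^-6 = 7.422×10^-5 mol/kg
α₀ = 1/(1 + K1/[H⁺] + K1K2/[H⁺]²) = 1/(1 + 10^+1.48 + 10^-0.12) = 0.03129
DIC = [CO2*]/α₀ = 7.422×10^-5 / 0.03129 = 2.37 mmol/kg

DIC = 2.37 mmol/kg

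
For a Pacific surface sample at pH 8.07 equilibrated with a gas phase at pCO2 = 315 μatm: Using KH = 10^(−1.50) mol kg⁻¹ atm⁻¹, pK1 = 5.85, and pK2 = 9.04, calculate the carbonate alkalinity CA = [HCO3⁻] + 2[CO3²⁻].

[CO2*] = KH · pCO2 = 10^(−1.50) × 315×10^-6 = 9.961×10^-6 mol/kg
α₀ = 1/(1 + K1/[H⁺] + K1K2/[H⁺]²) = 1/(1 + 10^+2.22 + 10^+1.25) = 0.005413
DIC = [CO2*]/α₀ = 9.961×10^-6 / 0.005413 = 1.840 mmol/kg
CA = (α₁ + 2α₂)·DIC = (0.8983 + 2×0.09626) × 1.840 = 2.01 mmol/kg

CA = 2.01 mmol/kg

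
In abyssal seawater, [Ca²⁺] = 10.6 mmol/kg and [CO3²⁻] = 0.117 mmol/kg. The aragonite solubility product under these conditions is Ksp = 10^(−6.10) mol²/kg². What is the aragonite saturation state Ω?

Ω = 1.56

Ksp = 10^(−6.10) = 7.943×10^-7
Ω = [Ca²⁺][CO3²⁻]/Ksp = (10.6×10^-3)(0.117×10^-3) / 7.943×10^-7 = 1.56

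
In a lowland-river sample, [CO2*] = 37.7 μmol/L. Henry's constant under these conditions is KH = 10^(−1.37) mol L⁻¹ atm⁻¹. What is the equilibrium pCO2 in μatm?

KH = 10^(−1.37) = 4.266×10^-2 mol L⁻¹ atm⁻¹
pCO2 = [CO2*]/KH = 37.7×10^-6 / 4.266×10^-2 = 8.84×10^-4 atm = 884 μatm

pCO2 = 884 μatm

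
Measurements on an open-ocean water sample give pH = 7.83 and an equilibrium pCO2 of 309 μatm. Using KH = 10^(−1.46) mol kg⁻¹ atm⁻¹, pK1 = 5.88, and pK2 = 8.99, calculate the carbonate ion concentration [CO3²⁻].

[CO3²⁻] = 0.0661 mmol/kg

[CO2*] = KH · pCO2 = 10^(−1.46) × 309×10^-6 = 1.071×10^-5 mol/kg
α₀ = 1/(1 + K1/[H⁺] + K1K2/[H⁺]²) = 1/(1 + 10^+1.95 + 10^+0.79) = 0.01039
DIC = [CO2*]/α₀ = 1.071×10^-5 / 0.01039 = 1.032 mmol/kg
[CO3²⁻] = α₂·DIC; α₂ = 0.06403, so [CO3²⁻] = 0.06403 × 1.032 = 0.0661 mmol/kg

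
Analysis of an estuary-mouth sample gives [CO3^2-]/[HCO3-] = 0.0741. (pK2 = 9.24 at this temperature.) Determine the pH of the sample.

From K2 = [H⁺][CO3^2-]/[HCO3-]:  pH = pK2 + log₁₀([CO3^2-]/[HCO3-])
log₁₀(0.0741) = -1.130
pH = 9.24 + (-1.130) = 8.11

pH = 8.11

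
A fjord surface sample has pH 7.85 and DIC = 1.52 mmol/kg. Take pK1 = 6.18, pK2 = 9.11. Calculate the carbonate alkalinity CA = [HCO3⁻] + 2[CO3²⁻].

CA = [HCO3⁻] + 2[CO3²⁻] = (α₁ + 2α₂)·DIC
At pH 7.85: [H⁺]/K1 = 10^-1.67 = 0.021380, K2/[H⁺] = 10^-1.26 = 0.054954
α₁ = 1/(1 + 0.021380 + 0.054954) = 1/1.0763 = 0.9291; α₂ = α₁·K2/[H⁺] = 0.05106
α₁ + 2α₂ = 1.0312
CA = 1.0312 × 1.52 = 1.57 mmol/kg

CA = 1.57 mmol/kg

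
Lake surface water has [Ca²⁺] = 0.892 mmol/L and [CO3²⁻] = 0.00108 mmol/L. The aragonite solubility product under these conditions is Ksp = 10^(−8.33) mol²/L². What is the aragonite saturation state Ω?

Ksp = 10^(−8.33) = 4.677×10^-9
Ω = [Ca²⁺][CO3²⁻]/Ksp = (0.892×10^-3)(0.00108×10^-3) / 4.677×10^-9 = 0.206

Ω = 0.206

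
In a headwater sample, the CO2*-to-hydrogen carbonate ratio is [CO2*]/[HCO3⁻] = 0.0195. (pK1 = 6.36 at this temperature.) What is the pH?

pH = 8.07

From K1 = [H⁺][HCO3⁻]/[CO2*]:  pH = pK1 − log₁₀([CO2*]/[HCO3⁻])
log₁₀(0.0195) = -1.710
pH = 6.36 − (-1.710) = 8.07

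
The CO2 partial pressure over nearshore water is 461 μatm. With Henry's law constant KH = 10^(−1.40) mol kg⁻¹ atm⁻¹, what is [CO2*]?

KH = 10^(−1.40) = 3.981×10^-2 mol kg⁻¹ atm⁻¹
[CO2*] = KH · pCO2 = 3.981×10^-2 × 461×10^-6 atm = 1.84×10^-5 mol/kg

[CO2*] = 18.4 μmol/kg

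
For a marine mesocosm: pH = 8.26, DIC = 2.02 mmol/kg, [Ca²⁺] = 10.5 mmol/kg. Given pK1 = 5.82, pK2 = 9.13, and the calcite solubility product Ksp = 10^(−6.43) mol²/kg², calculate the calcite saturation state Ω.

Ω = 6.76

α₂ = 1 / (1 + [H⁺]/K2 + [H⁺]²/(K1K2)) = 1 / (1 + 10^+0.87 + 10^-1.57)
   = 1 / (1 + 7.4131 + 0.026915) = 1/8.4400 = 0.1185
[CO3²⁻] = α₂ × DIC = 0.1185 × 2.02 = 0.2393 mmol/kg
Ksp = 10^(−6.43) = 3.715×10^-7
Ω = [Ca²⁺][CO3²⁻]/Ksp = (10.5×10^-3)(2.393×10^-4) / 3.715×10^-7 = 6.76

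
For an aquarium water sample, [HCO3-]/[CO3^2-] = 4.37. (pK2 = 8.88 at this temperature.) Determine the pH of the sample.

pH = 8.24

From K2 = [H⁺][CO3^2-]/[HCO3-]:  pH = pK2 − log₁₀([HCO3-]/[CO3^2-])
log₁₀(4.37) = +0.640
pH = 8.88 − (+0.640) = 8.24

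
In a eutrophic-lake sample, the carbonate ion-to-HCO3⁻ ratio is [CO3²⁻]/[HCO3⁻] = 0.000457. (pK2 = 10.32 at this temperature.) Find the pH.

From K2 = [H⁺][CO3²⁻]/[HCO3⁻]:  pH = pK2 + log₁₀([CO3²⁻]/[HCO3⁻])
log₁₀(0.000457) = -3.340
pH = 10.32 + (-3.340) = 6.98

pH = 6.98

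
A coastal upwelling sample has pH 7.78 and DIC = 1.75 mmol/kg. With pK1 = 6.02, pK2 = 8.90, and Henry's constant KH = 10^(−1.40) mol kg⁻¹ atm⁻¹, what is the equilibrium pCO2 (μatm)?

pCO2 = 699 μatm

α₀ = 1 / (1 + K1/[H⁺] + K1K2/[H⁺]²) = 1 / (1 + 10^+1.76 + 10^+0.64)
   = 1 / (1 + 57.544 + 4.3652) = 1/62.909 = 0.01590
[CO2*] = α₀ × DIC = 0.01590 × 1.75 = 0.02782 mmol/kg
pCO2 = [CO2*]/KH = 2.782×10^-5 / 3.981×10^-2 = 699 μatm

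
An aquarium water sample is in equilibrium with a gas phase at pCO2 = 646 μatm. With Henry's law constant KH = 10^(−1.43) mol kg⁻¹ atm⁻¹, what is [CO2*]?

[CO2*] = 24.0 μmol/kg

KH = 10^(−1.43) = 3.715×10^-2 mol kg⁻¹ atm⁻¹
[CO2*] = KH · pCO2 = 3.715×10^-2 × 646×10^-6 atm = 2.40×10^-5 mol/kg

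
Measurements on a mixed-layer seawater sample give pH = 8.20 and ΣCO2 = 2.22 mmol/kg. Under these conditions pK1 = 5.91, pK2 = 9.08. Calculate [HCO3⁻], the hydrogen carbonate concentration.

[HCO3⁻] = 1.95 mmol/kg

α₁ = 1 / (1 + [H⁺]/K1 + K2/[H⁺]) = 1 / (1 + 10^-2.29 + 10^-0.88)
   = 1 / (1 + 0.0051286 + 0.13183) = 1/1.1370 = 0.8795
[HCO3⁻] = α₁ × DIC = 0.8795 × 2.22 = 1.95 mmol/kg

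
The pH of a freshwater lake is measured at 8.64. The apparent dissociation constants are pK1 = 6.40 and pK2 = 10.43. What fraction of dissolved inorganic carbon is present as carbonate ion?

α₂ = 0.0159

α₂ = 1 / (1 + [H⁺]/K2 + [H⁺]²/(K1K2)) = 1 / (1 + 10^+1.79 + 10^-0.45)
   = 1 / (1 + 61.660 + 0.35481) = 1/63.014 = 0.01587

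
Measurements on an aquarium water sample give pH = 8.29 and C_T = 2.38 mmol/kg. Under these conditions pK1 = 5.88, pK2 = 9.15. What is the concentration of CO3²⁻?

[CO3²⁻] = 0.288 mmol/kg

α₂ = 1 / (1 + [H⁺]/K2 + [H⁺]²/(K1K2)) = 1 / (1 + 10^+0.86 + 10^-1.55)
   = 1 / (1 + 7.2444 + 0.028184) = 1/8.2725 = 0.1209
[CO3²⁻] = α₂ × DIC = 0.1209 × 2.38 = 0.288 mmol/kg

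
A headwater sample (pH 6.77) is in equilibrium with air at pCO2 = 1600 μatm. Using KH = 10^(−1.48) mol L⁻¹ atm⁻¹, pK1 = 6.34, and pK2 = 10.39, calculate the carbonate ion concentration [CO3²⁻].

[CO2*] = KH · pCO2 = 10^(−1.48) × 1600×10^-6 = 5.298×10^-5 mol/L
α₀ = 1/(1 + K1/[H⁺] + K1K2/[H⁺]²) = 1/(1 + 10^+0.43 + 10^-3.19) = 0.2708
DIC = [CO2*]/α₀ = 5.298×10^-5 / 0.2708 = 0.1956 mmol/L
[CO3²⁻] = α₂·DIC; α₂ = 0.0001749, so [CO3²⁻] = 0.0001749 × 0.1956 = 3.42×10^-5 mmol/L = 0.0342 μmol/L

[CO3²⁻] = 0.0342 μmol/L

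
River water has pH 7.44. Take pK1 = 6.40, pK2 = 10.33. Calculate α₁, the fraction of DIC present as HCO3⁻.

α₁ = 1 / (1 + [H⁺]/K1 + K2/[H⁺]) = 1 / (1 + 10^-1.04 + 10^-2.89)
   = 1 / (1 + 0.091201 + 0.0012882) = 1/1.0925 = 0.9153

α₁ = 0.915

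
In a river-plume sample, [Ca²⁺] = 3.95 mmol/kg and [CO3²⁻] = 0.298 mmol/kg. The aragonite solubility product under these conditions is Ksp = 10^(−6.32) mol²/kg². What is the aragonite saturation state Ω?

Ω = 2.46

Ksp = 10^(−6.32) = 4.786×10^-7
Ω = [Ca²⁺][CO3²⁻]/Ksp = (3.95×10^-3)(0.298×10^-3) / 4.786×10^-7 = 2.46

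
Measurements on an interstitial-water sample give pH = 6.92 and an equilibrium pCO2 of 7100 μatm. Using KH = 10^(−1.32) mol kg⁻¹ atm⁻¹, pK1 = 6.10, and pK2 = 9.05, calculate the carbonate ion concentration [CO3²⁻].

[CO3²⁻] = 16.6 μmol/kg

[CO2*] = KH · pCO2 = 10^(−1.32) × 7100×10^-6 = 3.398×10^-4 mol/kg
α₀ = 1/(1 + K1/[H⁺] + K1K2/[H⁺]²) = 1/(1 + 10^+0.82 + 10^-1.31) = 0.1306
DIC = [CO2*]/α₀ = 3.398×10^-4 / 0.1306 = 2.602 mmol/kg
[CO3²⁻] = α₂·DIC; α₂ = 0.006397, so [CO3²⁻] = 0.006397 × 2.602 = 0.0166 mmol/kg = 16.6 μmol/kg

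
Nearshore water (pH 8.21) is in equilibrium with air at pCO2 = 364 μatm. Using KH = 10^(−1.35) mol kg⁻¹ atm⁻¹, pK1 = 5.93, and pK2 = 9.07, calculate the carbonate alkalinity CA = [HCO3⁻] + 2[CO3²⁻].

CA = 3.95 mmol/kg

[CO2*] = KH · pCO2 = 10^(−1.35) × 364×10^-6 = 1.626×10^-5 mol/kg
α₀ = 1/(1 + K1/[H⁺] + K1K2/[H⁺]²) = 1/(1 + 10^+2.28 + 10^+1.42) = 0.004590
DIC = [CO2*]/α₀ = 1.626×10^-5 / 0.004590 = 3.542 mmol/kg
CA = (α₁ + 2α₂)·DIC = (0.8747 + 2×0.1207) × 3.542 = 3.95 mmol/kg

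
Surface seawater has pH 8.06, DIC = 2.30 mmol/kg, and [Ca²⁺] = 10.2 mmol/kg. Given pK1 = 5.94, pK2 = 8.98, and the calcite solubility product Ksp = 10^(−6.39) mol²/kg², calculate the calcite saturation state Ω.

Ω = 6.14

α₂ = 1 / (1 + [H⁺]/K2 + [H⁺]²/(K1K2)) = 1 / (1 + 10^+0.92 + 10^-1.20)
   = 1 / (1 + 8.3176 + 0.063096) = 1/9.3807 = 0.1066
[CO3²⁻] = α₂ × DIC = 0.1066 × 2.30 = 0.2452 mmol/kg
Ksp = 10^(−6.39) = 4.074×10^-7
Ω = [Ca²⁺][CO3²⁻]/Ksp = (10.2×10^-3)(2.452×10^-4) / 4.074×10^-7 = 6.14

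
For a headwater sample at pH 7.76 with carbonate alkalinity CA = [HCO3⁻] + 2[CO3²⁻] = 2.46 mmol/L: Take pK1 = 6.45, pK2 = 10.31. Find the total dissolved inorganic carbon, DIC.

CA = [HCO3⁻] + 2[CO3²⁻] = (α₁ + 2α₂)·DIC
At pH 7.76: [H⁺]/K1 = 10^-1.31 = 0.048978, K2/[H⁺] = 10^-2.55 = 0.0028184
α₁ = 1/(1 + 0.048978 + 0.0028184) = 1/1.0518 = 0.9508; α₂ = α₁·K2/[H⁺] = 0.002680
α₁ + 2α₂ = 0.9561
DIC = CA / (α₁ + 2α₂) = 2.46 / 0.9561 = 2.57 mmol/L

DIC = 2.57 mmol/L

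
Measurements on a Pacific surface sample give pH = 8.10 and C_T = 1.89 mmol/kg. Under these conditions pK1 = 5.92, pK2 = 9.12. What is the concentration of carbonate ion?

α₂ = 1 / (1 + [H⁺]/K2 + [H⁺]²/(K1K2)) = 1 / (1 + 10^+1.02 + 10^-1.16)
   = 1 / (1 + 10.471 + 0.069183) = 1/11.540 = 0.08665
[CO3²⁻] = α₂ × DIC = 0.08665 × 1.89 = 0.164 mmol/kg

[CO3²⁻] = 0.164 mmol/kg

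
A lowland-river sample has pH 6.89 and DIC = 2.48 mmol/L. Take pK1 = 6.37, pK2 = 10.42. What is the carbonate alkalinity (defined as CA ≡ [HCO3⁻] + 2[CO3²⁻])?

CA = [HCO3⁻] + 2[CO3²⁻] = (α₁ + 2α₂)·DIC
At pH 6.89: [H⁺]/K1 = 10^-0.52 = 0.30200, K2/[H⁺] = 10^-3.53 = 0.00029512
α₁ = 1/(1 + 0.30200 + 0.00029512) = 1/1.3023 = 0.7679; α₂ = α₁·K2/[H⁺] = 0.0002266
α₁ + 2α₂ = 0.7683
CA = 0.7683 × 2.48 = 1.91 mmol/L

CA = 1.91 mmol/L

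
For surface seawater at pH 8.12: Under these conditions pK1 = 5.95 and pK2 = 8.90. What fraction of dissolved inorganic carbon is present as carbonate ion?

α₂ = 0.142

α₂ = 1 / (1 + [H⁺]/K2 + [H⁺]²/(K1K2)) = 1 / (1 + 10^+0.78 + 10^-1.39)
   = 1 / (1 + 6.0256 + 0.040738) = 1/7.0663 = 0.1415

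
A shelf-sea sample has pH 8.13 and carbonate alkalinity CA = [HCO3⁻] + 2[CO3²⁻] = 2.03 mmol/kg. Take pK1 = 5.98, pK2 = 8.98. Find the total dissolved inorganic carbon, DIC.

CA = [HCO3⁻] + 2[CO3²⁻] = (α₁ + 2α₂)·DIC
At pH 8.13: [H⁺]/K1 = 10^-2.15 = 0.0070795, K2/[H⁺] = 10^-0.85 = 0.14125
α₁ = 1/(1 + 0.0070795 + 0.14125) = 1/1.1483 = 0.8708; α₂ = α₁·K2/[H⁺] = 0.1230
α₁ + 2α₂ = 1.1168
DIC = CA / (α₁ + 2α₂) = 2.03 / 1.1168 = 1.82 mmol/kg

DIC = 1.82 mmol/kg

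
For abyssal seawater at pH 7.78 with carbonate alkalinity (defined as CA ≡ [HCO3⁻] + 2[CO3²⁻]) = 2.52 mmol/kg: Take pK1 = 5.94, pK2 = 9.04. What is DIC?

CA = [HCO3⁻] + 2[CO3²⁻] = (α₁ + 2α₂)·DIC
At pH 7.78: [H⁺]/K1 = 10^-1.84 = 0.014454, K2/[H⁺] = 10^-1.26 = 0.054954
α₁ = 1/(1 + 0.014454 + 0.054954) = 1/1.0694 = 0.9351; α₂ = α₁·K2/[H⁺] = 0.05139
α₁ + 2α₂ = 1.0379
DIC = CA / (α₁ + 2α₂) = 2.52 / 1.0379 = 2.43 mmol/kg

DIC = 2.43 mmol/kg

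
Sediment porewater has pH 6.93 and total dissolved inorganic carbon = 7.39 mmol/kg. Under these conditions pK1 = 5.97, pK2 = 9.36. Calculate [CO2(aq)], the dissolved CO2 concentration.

[CO2*] = 0.728 mmol/kg

α₀ = 1 / (1 + K1/[H⁺] + K1K2/[H⁺]²) = 1 / (1 + 10^+0.96 + 10^-1.47)
   = 1 / (1 + 9.1201 + 0.033884) = 1/10.154 = 0.09848
[CO2*] = α₀ × DIC = 0.09848 × 7.39 = 0.728 mmol/kg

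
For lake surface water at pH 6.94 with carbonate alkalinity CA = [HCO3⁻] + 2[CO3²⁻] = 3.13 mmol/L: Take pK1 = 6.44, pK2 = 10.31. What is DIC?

CA = [HCO3⁻] + 2[CO3²⁻] = (α₁ + 2α₂)·DIC
At pH 6.94: [H⁺]/K1 = 10^-0.50 = 0.31623, K2/[H⁺] = 10^-3.37 = 0.00042658
α₁ = 1/(1 + 0.31623 + 0.00042658) = 1/1.3167 = 0.7595; α₂ = α₁·K2/[H⁺] = 0.0003240
α₁ + 2α₂ = 0.7601
DIC = CA / (α₁ + 2α₂) = 3.13 / 0.7601 = 4.12 mmol/L

DIC = 4.12 mmol/L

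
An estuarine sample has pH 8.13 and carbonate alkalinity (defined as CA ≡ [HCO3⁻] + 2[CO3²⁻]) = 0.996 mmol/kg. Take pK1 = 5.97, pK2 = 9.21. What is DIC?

CA = [HCO3⁻] + 2[CO3²⁻] = (α₁ + 2α₂)·DIC
At pH 8.13: [H⁺]/K1 = 10^-2.16 = 0.0069183, K2/[H⁺] = 10^-1.08 = 0.083176
α₁ = 1/(1 + 0.0069183 + 0.083176) = 1/1.0901 = 0.9174; α₂ = α₁·K2/[H⁺] = 0.07630
α₁ + 2α₂ = 1.0700
DIC = CA / (α₁ + 2α₂) = 0.996 / 1.0700 = 0.931 mmol/kg

DIC = 0.931 mmol/kg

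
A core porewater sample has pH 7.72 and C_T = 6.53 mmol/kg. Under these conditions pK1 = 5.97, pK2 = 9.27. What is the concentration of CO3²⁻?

[CO3²⁻] = 0.176 mmol/kg

α₂ = 1 / (1 + [H⁺]/K2 + [H⁺]²/(K1K2)) = 1 / (1 + 10^+1.55 + 10^-0.20)
   = 1 / (1 + 35.481 + 0.63096) = 1/37.112 = 0.02695
[CO3²⁻] = α₂ × DIC = 0.02695 × 6.53 = 0.176 mmol/kg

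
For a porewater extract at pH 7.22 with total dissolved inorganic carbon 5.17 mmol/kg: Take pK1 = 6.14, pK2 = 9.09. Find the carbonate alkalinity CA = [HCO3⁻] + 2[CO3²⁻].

CA = 4.84 mmol/kg

CA = [HCO3⁻] + 2[CO3²⁻] = (α₁ + 2α₂)·DIC
At pH 7.22: [H⁺]/K1 = 10^-1.08 = 0.083176, K2/[H⁺] = 10^-1.87 = 0.013490
α₁ = 1/(1 + 0.083176 + 0.013490) = 1/1.0967 = 0.9119; α₂ = α₁·K2/[H⁺] = 0.01230
α₁ + 2α₂ = 0.9365
CA = 0.9365 × 5.17 = 4.84 mmol/kg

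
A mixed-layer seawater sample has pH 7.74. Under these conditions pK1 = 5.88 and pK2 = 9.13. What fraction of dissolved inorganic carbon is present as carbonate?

α₂ = 1 / (1 + [H⁺]/K2 + [H⁺]²/(K1K2)) = 1 / (1 + 10^+1.39 + 10^-0.47)
   = 1 / (1 + 24.547 + 0.33884) = 1/25.886 = 0.03863

α₂ = 0.0386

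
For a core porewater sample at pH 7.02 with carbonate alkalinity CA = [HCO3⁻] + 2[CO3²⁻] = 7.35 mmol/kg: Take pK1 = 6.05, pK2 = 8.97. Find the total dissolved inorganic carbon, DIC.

DIC = 8.04 mmol/kg

CA = [HCO3⁻] + 2[CO3²⁻] = (α₁ + 2α₂)·DIC
At pH 7.02: [H⁺]/K1 = 10^-0.97 = 0.10715, K2/[H⁺] = 10^-1.95 = 0.011220
α₁ = 1/(1 + 0.10715 + 0.011220) = 1/1.1184 = 0.8942; α₂ = α₁·K2/[H⁺] = 0.01003
α₁ + 2α₂ = 0.9142
DIC = CA / (α₁ + 2α₂) = 7.35 / 0.9142 = 8.04 mmol/kg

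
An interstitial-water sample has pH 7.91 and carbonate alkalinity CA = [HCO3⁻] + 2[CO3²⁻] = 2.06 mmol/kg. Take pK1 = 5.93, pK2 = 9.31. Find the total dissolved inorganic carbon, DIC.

CA = [HCO3⁻] + 2[CO3²⁻] = (α₁ + 2α₂)·DIC
At pH 7.91: [H⁺]/K1 = 10^-1.98 = 0.010471, K2/[H⁺] = 10^-1.40 = 0.039811
α₁ = 1/(1 + 0.010471 + 0.039811) = 1/1.0503 = 0.9521; α₂ = α₁·K2/[H⁺] = 0.03790
α₁ + 2α₂ = 1.0279
DIC = CA / (α₁ + 2α₂) = 2.06 / 1.0279 = 2.00 mmol/kg

DIC = 2.00 mmol/kg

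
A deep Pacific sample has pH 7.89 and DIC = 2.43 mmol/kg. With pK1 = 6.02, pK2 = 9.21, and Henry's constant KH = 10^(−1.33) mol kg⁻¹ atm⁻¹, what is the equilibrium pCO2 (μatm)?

pCO2 = 660 μatm

α₀ = 1 / (1 + K1/[H⁺] + K1K2/[H⁺]²) = 1 / (1 + 10^+1.87 + 10^+0.55)
   = 1 / (1 + 74.131 + 3.5481) = 1/78.679 = 0.01271
[CO2*] = α₀ × DIC = 0.01271 × 2.43 = 0.03088 mmol/kg
pCO2 = [CO2*]/KH = 3.088×10^-5 / 4.677×10^-2 = 660 μatm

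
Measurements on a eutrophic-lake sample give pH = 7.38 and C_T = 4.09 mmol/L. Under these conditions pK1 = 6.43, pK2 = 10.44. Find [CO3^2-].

[CO3²⁻] = 3.20 μmol/L

α₂ = 1 / (1 + [H⁺]/K2 + [H⁺]²/(K1K2)) = 1 / (1 + 10^+3.06 + 10^+2.11)
   = 1 / (1 + 1148.2 + 128.82) = 1/1278.0 = 0.0007825
[CO3²⁻] = α₂ × DIC = 0.0007825 × 4.09 = 0.00320 mmol/L = 3.20 μmol/L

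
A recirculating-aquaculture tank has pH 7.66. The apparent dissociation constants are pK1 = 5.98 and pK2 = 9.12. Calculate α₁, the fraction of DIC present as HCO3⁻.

α₁ = 0.947

α₁ = 1 / (1 + [H⁺]/K1 + K2/[H⁺]) = 1 / (1 + 10^-1.68 + 10^-1.46)
   = 1 / (1 + 0.020893 + 0.034674) = 1/1.0556 = 0.9474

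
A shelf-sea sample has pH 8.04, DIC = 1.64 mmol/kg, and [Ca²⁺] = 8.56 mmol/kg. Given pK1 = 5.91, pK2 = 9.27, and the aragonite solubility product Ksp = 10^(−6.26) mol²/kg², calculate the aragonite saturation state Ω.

Ω = 1.41

α₂ = 1 / (1 + [H⁺]/K2 + [H⁺]²/(K1K2)) = 1 / (1 + 10^+1.23 + 10^-0.90)
   = 1 / (1 + 16.982 + 0.12589) = 1/18.108 = 0.05522
[CO3²⁻] = α₂ × DIC = 0.05522 × 1.64 = 0.09057 mmol/kg
Ksp = 10^(−6.26) = 5.495×10^-7
Ω = [Ca²⁺][CO3²⁻]/Ksp = (8.56×10^-3)(9.057×10^-5) / 5.495×10^-7 = 1.41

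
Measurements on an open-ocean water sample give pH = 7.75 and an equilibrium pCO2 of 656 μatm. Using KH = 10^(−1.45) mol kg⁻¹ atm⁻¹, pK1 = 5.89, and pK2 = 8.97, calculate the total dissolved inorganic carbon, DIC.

[CO2*] = KH · pCO2 = 10^(−1.45) × 656×10^-6 = 2.328×10^-5 mol/kg
α₀ = 1/(1 + K1/[H⁺] + K1K2/[H⁺]²) = 1/(1 + 10^+1.86 + 10^+0.64) = 0.01285
DIC = [CO2*]/α₀ = 2.328×10^-5 / 0.01285 = 1.81 mmol/kg

DIC = 1.81 mmol/kg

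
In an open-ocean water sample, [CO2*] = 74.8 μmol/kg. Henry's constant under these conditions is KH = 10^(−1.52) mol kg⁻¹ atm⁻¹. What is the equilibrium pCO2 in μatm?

pCO2 = 2480 μatm

KH = 10^(−1.52) = 3.020×10^-2 mol kg⁻¹ atm⁻¹
pCO2 = [CO2*]/KH = 74.8×10^-6 / 3.020×10^-2 = 2.48×10^-3 atm = 2480 μatm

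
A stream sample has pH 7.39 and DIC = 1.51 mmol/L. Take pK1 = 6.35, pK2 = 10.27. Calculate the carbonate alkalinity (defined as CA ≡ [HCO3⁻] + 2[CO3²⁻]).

CA = [HCO3⁻] + 2[CO3²⁻] = (α₁ + 2α₂)·DIC
At pH 7.39: [H⁺]/K1 = 10^-1.04 = 0.091201, K2/[H⁺] = 10^-2.88 = 0.0013183
α₁ = 1/(1 + 0.091201 + 0.0013183) = 1/1.0925 = 0.9153; α₂ = α₁·K2/[H⁺] = 0.001207
α₁ + 2α₂ = 0.9177
CA = 0.9177 × 1.51 = 1.39 mmol/L

CA = 1.39 mmol/L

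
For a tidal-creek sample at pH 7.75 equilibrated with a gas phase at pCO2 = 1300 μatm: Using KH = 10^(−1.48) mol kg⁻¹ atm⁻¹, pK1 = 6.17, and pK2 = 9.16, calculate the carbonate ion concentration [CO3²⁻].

[CO2*] = KH · pCO2 = 10^(−1.48) × 1300×10^-6 = 4.305×10^-5 mol/kg
α₀ = 1/(1 + K1/[H⁺] + K1K2/[H⁺]²) = 1/(1 + 10^+1.58 + 10^+0.17) = 0.02469
DIC = [CO2*]/α₀ = 4.305×10^-5 / 0.02469 = 1.743 mmol/kg
[CO3²⁻] = α₂·DIC; α₂ = 0.03652, so [CO3²⁻] = 0.03652 × 1.743 = 0.0637 mmol/kg

[CO3²⁻] = 0.0637 mmol/kg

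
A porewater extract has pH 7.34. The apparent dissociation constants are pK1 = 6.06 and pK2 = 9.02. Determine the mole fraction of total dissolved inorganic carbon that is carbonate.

α₂ = 1 / (1 + [H⁺]/K2 + [H⁺]²/(K1K2)) = 1 / (1 + 10^+1.68 + 10^+0.40)
   = 1 / (1 + 47.863 + 2.5119) = 1/51.375 = 0.01946

α₂ = 0.0195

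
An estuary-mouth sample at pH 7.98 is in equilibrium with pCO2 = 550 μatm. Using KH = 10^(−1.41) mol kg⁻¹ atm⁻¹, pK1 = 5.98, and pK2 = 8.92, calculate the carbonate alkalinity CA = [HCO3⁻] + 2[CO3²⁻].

[CO2*] = KH · pCO2 = 10^(−1.41) × 550×10^-6 = 2.140×10^-5 mol/kg
α₀ = 1/(1 + K1/[H⁺] + K1K2/[H⁺]²) = 1/(1 + 10^+2.00 + 10^+1.06) = 0.008890
DIC = [CO2*]/α₀ = 2.140×10^-5 / 0.008890 = 2.407 mmol/kg
CA = (α₁ + 2α₂)·DIC = (0.8890 + 2×0.1021) × 2.407 = 2.63 mmol/kg

CA = 2.63 mmol/kg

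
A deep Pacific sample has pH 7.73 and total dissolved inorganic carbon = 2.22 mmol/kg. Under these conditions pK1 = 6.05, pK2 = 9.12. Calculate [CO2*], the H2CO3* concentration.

α₀ = 1 / (1 + K1/[H⁺] + K1K2/[H⁺]²) = 1 / (1 + 10^+1.68 + 10^+0.29)
   = 1 / (1 + 47.863 + 1.9498) = 1/50.813 = 0.01968
[CO2*] = α₀ × DIC = 0.01968 × 2.22 = 0.0437 mmol/kg

[CO2*] = 0.0437 mmol/kg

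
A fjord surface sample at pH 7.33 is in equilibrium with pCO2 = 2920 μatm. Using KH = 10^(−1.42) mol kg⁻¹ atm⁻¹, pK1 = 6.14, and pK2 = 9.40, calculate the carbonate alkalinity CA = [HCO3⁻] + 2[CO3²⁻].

CA = 1.75 mmol/kg

[CO2*] = KH · pCO2 = 10^(−1.42) × 2920×10^-6 = 1.110×10^-4 mol/kg
α₀ = 1/(1 + K1/[H⁺] + K1K2/[H⁺]²) = 1/(1 + 10^+1.19 + 10^-0.88) = 0.06017
DIC = [CO2*]/α₀ = 1.110×10^-4 / 0.06017 = 1.845 mmol/kg
CA = (α₁ + 2α₂)·DIC = (0.9319 + 2×0.007932) × 1.845 = 1.75 mmol/kg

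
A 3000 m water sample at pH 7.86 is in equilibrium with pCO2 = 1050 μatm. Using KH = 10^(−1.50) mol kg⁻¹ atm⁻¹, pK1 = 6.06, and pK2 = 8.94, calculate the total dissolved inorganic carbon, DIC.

[CO2*] = KH · pCO2 = 10^(−1.50) × 1050×10^-6 = 3.320×10^-5 mol/kg
α₀ = 1/(1 + K1/[H⁺] + K1K2/[H⁺]²) = 1/(1 + 10^+1.80 + 10^+0.72) = 0.01442
DIC = [CO2*]/α₀ = 3.320×10^-5 / 0.01442 = 2.30 mmol/kg

DIC = 2.30 mmol/kg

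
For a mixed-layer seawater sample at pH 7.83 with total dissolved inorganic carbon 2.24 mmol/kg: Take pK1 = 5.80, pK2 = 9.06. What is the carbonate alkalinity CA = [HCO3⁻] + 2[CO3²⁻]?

CA = 2.34 mmol/kg

CA = [HCO3⁻] + 2[CO3²⁻] = (α₁ + 2α₂)·DIC
At pH 7.83: [H⁺]/K1 = 10^-2.03 = 0.0093325, K2/[H⁺] = 10^-1.23 = 0.058884
α₁ = 1/(1 + 0.0093325 + 0.058884) = 1/1.0682 = 0.9361; α₂ = α₁·K2/[H⁺] = 0.05512
α₁ + 2α₂ = 1.0464
CA = 1.0464 × 2.24 = 2.34 mmol/kg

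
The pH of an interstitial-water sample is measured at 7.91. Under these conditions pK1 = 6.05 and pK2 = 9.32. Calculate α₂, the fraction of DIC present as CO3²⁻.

α₂ = 0.0370

α₂ = 1 / (1 + [H⁺]/K2 + [H⁺]²/(K1K2)) = 1 / (1 + 10^+1.41 + 10^-0.45)
   = 1 / (1 + 25.704 + 0.35481) = 1/27.059 = 0.03696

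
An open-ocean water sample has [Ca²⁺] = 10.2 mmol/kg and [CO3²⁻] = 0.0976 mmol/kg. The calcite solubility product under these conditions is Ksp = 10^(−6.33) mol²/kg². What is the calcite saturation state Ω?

Ksp = 10^(−6.33) = 4.677×10^-7
Ω = [Ca²⁺][CO3²⁻]/Ksp = (10.2×10^-3)(0.0976×10^-3) / 4.677×10^-7 = 2.13

Ω = 2.13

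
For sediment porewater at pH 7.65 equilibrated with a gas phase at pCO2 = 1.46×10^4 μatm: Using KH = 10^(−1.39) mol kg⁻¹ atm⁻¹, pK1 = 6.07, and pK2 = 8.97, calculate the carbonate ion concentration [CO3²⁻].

[CO2*] = KH · pCO2 = 10^(−1.39) × 1.46×10^4×10^-6 = 5.948×10^-4 mol/kg
α₀ = 1/(1 + K1/[H⁺] + K1K2/[H⁺]²) = 1/(1 + 10^+1.58 + 10^+0.26) = 0.02449
DIC = [CO2*]/α₀ = 5.948×10^-4 / 0.02449 = 24.29 mmol/kg
[CO3²⁻] = α₂·DIC; α₂ = 0.04456, so [CO3²⁻] = 0.04456 × 24.29 = 1.08 mmol/kg

[CO3²⁻] = 1.08 mmol/kg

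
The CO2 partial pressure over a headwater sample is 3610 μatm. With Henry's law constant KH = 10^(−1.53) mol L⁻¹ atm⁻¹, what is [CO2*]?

[CO2*] = 107 μmol/L

KH = 10^(−1.53) = 2.951×10^-2 mol L⁻¹ atm⁻¹
[CO2*] = KH · pCO2 = 2.951×10^-2 × 3610×10^-6 atm = 1.07×10^-4 mol/L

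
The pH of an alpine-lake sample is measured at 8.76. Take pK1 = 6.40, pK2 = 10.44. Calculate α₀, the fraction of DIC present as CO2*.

α₀ = 1 / (1 + K1/[H⁺] + K1K2/[H⁺]²) = 1 / (1 + 10^+2.36 + 10^+0.68)
   = 1 / (1 + 229.09 + 4.7863) = 1/234.87 = 0.004258

α₀ = 0.00426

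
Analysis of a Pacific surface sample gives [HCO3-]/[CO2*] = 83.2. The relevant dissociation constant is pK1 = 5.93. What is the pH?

pH = 7.85

From K1 = [H⁺][HCO3-]/[CO2*]:  pH = pK1 + log₁₀([HCO3-]/[CO2*])
log₁₀(83.2) = +1.920
pH = 5.93 + (+1.920) = 7.85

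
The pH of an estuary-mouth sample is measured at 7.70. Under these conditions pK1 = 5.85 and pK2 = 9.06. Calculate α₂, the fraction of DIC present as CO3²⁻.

α₂ = 0.0413

α₂ = 1 / (1 + [H⁺]/K2 + [H⁺]²/(K1K2)) = 1 / (1 + 10^+1.36 + 10^-0.49)
   = 1 / (1 + 22.909 + 0.32359) = 1/24.232 = 0.04127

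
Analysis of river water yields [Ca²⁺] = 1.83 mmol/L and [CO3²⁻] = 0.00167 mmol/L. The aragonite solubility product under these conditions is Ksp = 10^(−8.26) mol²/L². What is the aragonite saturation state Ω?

Ksp = 10^(−8.26) = 5.495×10^-9
Ω = [Ca²⁺][CO3²⁻]/Ksp = (1.83×10^-3)(0.00167×10^-3) / 5.495×10^-9 = 0.556

Ω = 0.556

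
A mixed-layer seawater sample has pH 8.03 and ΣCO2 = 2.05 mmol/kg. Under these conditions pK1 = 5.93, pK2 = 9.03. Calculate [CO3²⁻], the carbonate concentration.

α₂ = 1 / (1 + [H⁺]/K2 + [H⁺]²/(K1K2)) = 1 / (1 + 10^+1.00 + 10^-1.10)
   = 1 / (1 + 10.000 + 0.079433) = 1/11.079 = 0.09026
[CO3²⁻] = α₂ × DIC = 0.09026 × 2.05 = 0.185 mmol/kg

[CO3²⁻] = 0.185 mmol/kg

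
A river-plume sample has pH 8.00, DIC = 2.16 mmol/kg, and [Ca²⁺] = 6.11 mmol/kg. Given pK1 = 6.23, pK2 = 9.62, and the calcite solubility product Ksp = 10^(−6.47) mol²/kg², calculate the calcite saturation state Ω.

Ω = 0.898

α₂ = 1 / (1 + [H⁺]/K2 + [H⁺]²/(K1K2)) = 1 / (1 + 10^+1.62 + 10^-0.15)
   = 1 / (1 + 41.687 + 0.70795) = 1/43.395 = 0.02304
[CO3²⁻] = α₂ × DIC = 0.02304 × 2.16 = 0.04978 mmol/kg
Ksp = 10^(−6.47) = 3.388×10^-7
Ω = [Ca²⁺][CO3²⁻]/Ksp = (6.11×10^-3)(4.978×10^-5) / 3.388×10^-7 = 0.898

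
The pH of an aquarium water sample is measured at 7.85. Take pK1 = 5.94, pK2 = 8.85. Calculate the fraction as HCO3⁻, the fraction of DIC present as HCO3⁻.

α₁ = 1 / (1 + [H⁺]/K1 + K2/[H⁺]) = 1 / (1 + 10^-1.91 + 10^-1.00)
   = 1 / (1 + 0.012303 + 0.10000) = 1/1.1123 = 0.8990

α₁ = 0.899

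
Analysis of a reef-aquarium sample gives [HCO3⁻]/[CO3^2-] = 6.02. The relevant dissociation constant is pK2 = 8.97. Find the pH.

From K2 = [H⁺][CO3^2-]/[HCO3⁻]:  pH = pK2 − log₁₀([HCO3⁻]/[CO3^2-])
log₁₀(6.02) = +0.780
pH = 8.97 − (+0.780) = 8.19

pH = 8.19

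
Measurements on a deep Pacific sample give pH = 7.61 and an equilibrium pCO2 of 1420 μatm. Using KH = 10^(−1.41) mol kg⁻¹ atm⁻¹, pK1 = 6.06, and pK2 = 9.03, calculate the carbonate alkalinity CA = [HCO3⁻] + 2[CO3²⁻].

[CO2*] = KH · pCO2 = 10^(−1.41) × 1420×10^-6 = 5.524×10^-5 mol/kg
α₀ = 1/(1 + K1/[H⁺] + K1K2/[H⁺]²) = 1/(1 + 10^+1.55 + 10^+0.13) = 0.02643
DIC = [CO2*]/α₀ = 5.524×10^-5 / 0.02643 = 2.090 mmol/kg
CA = (α₁ + 2α₂)·DIC = (0.9379 + 2×0.03566) × 2.090 = 2.11 mmol/kg

CA = 2.11 mmol/kg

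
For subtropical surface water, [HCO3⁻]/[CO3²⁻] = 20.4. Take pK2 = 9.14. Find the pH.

From K2 = [H⁺][CO3²⁻]/[HCO3⁻]:  pH = pK2 − log₁₀([HCO3⁻]/[CO3²⁻])
log₁₀(20.4) = +1.310
pH = 9.14 − (+1.310) = 7.83

pH = 7.83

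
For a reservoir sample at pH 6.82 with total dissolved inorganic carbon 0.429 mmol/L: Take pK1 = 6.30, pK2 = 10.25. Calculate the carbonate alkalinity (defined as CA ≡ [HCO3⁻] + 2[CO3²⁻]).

CA = 0.330 mmol/L

CA = [HCO3⁻] + 2[CO3²⁻] = (α₁ + 2α₂)·DIC
At pH 6.82: [H⁺]/K1 = 10^-0.52 = 0.30200, K2/[H⁺] = 10^-3.43 = 0.00037154
α₁ = 1/(1 + 0.30200 + 0.00037154) = 1/1.3024 = 0.7678; α₂ = α₁·K2/[H⁺] = 0.0002853
α₁ + 2α₂ = 0.7684
CA = 0.7684 × 0.429 = 0.330 mmol/L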